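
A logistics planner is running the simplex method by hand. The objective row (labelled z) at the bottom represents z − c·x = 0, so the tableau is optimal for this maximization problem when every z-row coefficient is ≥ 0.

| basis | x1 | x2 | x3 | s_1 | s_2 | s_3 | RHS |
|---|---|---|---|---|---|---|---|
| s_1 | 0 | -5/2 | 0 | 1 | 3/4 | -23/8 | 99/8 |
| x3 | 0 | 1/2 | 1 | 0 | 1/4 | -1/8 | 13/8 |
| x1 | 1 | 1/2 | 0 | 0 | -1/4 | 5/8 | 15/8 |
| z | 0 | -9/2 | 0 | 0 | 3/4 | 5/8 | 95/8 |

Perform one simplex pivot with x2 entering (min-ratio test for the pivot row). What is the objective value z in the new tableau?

53/2

Ratio test on column x2 — row 1: entry -5/2 ≤ 0; row 2: (13/8)/(1/2) = 13/4; row 3: (15/8)/(1/2) = 15/4. Minimum is 13/4 at row 2 (x3 leaves); pivot element 1/2.
Pivot on row 2; the z-row RHS becomes 95/8 − (-9/2)·(13/4) = 53/2.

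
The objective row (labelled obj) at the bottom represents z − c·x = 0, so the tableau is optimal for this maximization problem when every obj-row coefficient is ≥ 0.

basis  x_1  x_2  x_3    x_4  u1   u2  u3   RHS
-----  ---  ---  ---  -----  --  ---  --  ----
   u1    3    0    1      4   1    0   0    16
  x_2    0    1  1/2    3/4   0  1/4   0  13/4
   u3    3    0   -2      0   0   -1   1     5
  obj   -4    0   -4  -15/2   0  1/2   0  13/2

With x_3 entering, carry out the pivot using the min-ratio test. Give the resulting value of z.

65/2

Ratio test on column x_3 — row 1: 16/1 = 16; row 2: (13/4)/(1/2) = 13/2; row 3: entry -2 ≤ 0. Minimum is 13/2 at row 2 (x_2 leaves); pivot element 1/2.
Pivot on row 2; the obj-row RHS becomes 13/2 − (-4)·(13/2) = 65/2.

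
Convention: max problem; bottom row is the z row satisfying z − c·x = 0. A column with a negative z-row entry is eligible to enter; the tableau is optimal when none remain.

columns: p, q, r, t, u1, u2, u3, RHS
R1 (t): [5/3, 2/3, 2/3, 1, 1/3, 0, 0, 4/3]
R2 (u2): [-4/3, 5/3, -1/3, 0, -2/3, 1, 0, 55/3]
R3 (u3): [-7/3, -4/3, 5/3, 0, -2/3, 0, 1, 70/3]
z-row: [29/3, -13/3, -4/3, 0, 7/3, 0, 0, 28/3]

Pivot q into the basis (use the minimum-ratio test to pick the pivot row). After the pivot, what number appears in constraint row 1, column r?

1

Ratio test on column q — row 1: (4/3)/(2/3) = 2; row 2: (55/3)/(5/3) = 11; row 3: entry -4/3 ≤ 0. Minimum is 2 at row 1 (t leaves); pivot element 2/3.
Divide row 1 by 2/3; eliminate column q from the other rows.
In the new row 1, the r entry is the old entry divided by the pivot: (2/3)/(2/3) = 1.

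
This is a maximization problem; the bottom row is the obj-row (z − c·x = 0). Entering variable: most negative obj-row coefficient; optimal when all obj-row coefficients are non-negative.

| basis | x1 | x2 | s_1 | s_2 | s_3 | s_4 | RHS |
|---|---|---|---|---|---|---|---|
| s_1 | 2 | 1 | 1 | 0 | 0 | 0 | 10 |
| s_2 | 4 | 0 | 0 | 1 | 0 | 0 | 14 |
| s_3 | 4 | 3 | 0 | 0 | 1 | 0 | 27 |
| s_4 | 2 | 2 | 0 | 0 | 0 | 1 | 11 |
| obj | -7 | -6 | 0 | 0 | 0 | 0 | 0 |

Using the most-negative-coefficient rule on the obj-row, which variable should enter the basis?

x1

Negative obj-row entries: x1: -7, x2: -6.
The most negative is -7 in column x1, so x1 enters.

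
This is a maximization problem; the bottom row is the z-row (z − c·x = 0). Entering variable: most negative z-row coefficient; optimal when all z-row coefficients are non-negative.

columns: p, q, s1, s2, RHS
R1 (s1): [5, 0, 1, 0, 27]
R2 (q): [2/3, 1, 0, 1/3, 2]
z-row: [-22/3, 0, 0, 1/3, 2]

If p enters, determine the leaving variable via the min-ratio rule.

Column p entries and ratios — s1: 27/5 = 27/5; q: 2/(2/3) = 3.
Smallest ratio is 3 in the row of q, so q leaves.

q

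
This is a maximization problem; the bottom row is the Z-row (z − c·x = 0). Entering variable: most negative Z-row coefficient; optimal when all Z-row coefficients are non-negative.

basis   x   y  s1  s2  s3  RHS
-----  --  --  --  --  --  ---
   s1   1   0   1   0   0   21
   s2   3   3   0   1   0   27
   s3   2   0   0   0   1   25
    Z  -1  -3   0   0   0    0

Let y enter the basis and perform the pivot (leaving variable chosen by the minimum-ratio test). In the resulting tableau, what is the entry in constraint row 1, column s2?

Ratio test on column y — row 1: entry 0 ≤ 0; row 2: 27/3 = 9; row 3: entry 0 ≤ 0. Minimum is 9 at row 2 (s2 leaves); pivot element 3.
Divide row 2 by 3; eliminate column y from the other rows.
Row 1 update in column s2: 0 − 0·(1/3) = 0.

0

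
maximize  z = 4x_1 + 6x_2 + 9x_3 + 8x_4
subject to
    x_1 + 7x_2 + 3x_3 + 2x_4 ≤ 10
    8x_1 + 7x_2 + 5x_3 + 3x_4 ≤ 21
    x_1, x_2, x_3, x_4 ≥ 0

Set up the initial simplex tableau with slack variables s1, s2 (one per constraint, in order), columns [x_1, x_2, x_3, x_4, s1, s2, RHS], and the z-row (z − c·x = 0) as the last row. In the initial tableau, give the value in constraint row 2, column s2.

Slack s2 belongs to constraint 2; its column is the unit vector e_2, so the entry in row 2 is 1.

1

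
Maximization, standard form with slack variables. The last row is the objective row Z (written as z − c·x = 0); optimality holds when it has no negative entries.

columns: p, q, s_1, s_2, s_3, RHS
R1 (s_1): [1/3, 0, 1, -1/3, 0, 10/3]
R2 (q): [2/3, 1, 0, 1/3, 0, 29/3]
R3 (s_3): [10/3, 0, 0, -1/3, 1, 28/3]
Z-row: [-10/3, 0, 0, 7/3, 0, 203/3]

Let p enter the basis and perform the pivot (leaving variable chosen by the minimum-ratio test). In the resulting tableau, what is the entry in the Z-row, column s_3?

Ratio test on column p — row 1: (10/3)/(1/3) = 10; row 2: (29/3)/(2/3) = 29/2; row 3: (28/3)/(10/3) = 14/5. Minimum is 14/5 at row 3 (s_3 leaves); pivot element 10/3.
Divide row 3 by 10/3; eliminate column p from the other rows.
Z-row update in column s_3: 0 − (-10/3)·(3/10) = 1.

1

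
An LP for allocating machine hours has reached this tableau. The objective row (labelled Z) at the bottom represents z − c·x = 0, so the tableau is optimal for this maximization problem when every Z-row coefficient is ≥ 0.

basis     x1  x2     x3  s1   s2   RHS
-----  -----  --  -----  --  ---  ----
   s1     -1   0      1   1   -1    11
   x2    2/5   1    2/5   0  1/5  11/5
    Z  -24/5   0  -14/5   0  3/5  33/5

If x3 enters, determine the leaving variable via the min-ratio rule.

x2

Column x3 entries and ratios — s1: 11/1 = 11; x2: (11/5)/(2/5) = 11/2.
Smallest ratio is 11/2 in the row of x2, so x2 leaves.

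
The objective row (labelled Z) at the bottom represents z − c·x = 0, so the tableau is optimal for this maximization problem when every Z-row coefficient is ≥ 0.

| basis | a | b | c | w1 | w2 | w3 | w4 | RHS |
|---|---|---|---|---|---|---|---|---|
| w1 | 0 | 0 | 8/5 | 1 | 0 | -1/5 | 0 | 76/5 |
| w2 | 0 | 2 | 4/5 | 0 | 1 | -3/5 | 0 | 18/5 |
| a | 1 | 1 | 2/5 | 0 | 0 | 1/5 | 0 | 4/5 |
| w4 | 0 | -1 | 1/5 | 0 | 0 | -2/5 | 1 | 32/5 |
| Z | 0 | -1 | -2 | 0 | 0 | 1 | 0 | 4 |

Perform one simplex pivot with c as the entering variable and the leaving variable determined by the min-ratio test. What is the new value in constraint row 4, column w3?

-1/2

Ratio test on column c — row 1: (76/5)/(8/5) = 19/2; row 2: (18/5)/(4/5) = 9/2; row 3: (4/5)/(2/5) = 2; row 4: (32/5)/(1/5) = 32. Minimum is 2 at row 3 (a leaves); pivot element 2/5.
Divide row 3 by 2/5; eliminate column c from the other rows.
Row 4 update in column w3: -2/5 − (1/5)·(1/2) = -1/2.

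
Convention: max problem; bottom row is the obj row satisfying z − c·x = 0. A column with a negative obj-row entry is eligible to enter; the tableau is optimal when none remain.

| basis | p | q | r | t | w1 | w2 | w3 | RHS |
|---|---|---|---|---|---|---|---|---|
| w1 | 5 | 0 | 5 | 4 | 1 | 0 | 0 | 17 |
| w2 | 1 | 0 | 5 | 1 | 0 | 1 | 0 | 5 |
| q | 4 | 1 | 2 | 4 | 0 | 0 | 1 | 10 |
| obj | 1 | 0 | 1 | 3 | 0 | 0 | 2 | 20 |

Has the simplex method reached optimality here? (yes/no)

Every obj-row coefficient is ≥ 0, so the tableau is optimal.

yes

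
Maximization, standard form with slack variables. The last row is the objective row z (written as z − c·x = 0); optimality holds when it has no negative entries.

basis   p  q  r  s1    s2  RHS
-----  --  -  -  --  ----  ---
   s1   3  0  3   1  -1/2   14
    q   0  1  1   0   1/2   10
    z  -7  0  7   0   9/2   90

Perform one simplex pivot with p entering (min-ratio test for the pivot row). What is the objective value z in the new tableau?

368/3

Ratio test on column p — row 1: 14/3 = 14/3; row 2: entry 0 ≤ 0. Minimum is 14/3 at row 1 (s1 leaves); pivot element 3.
Pivot on row 1; the z-row RHS becomes 90 − (-7)·(14/3) = 368/3.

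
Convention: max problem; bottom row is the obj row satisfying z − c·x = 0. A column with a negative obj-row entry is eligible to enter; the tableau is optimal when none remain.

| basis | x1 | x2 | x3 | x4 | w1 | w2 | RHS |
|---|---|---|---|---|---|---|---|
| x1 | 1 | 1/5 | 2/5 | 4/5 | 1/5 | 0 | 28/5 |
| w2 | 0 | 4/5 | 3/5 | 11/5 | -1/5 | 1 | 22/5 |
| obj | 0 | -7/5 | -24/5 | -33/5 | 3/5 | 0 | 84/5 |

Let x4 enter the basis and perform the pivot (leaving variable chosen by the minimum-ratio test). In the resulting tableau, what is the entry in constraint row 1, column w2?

Ratio test on column x4 — row 1: (28/5)/(4/5) = 7; row 2: (22/5)/(11/5) = 2. Minimum is 2 at row 2 (w2 leaves); pivot element 11/5.
Divide row 2 by 11/5; eliminate column x4 from the other rows.
Row 1 update in column w2: 0 − (4/5)·(5/11) = -4/11.

-4/11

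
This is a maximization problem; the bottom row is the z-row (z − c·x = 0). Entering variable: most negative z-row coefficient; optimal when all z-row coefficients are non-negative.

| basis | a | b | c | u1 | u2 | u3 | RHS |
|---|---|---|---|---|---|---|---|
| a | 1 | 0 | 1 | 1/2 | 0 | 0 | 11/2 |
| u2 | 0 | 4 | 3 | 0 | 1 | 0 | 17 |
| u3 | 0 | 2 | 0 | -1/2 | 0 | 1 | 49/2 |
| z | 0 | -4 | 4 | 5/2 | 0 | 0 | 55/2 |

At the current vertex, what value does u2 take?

u2 is basic (row 2); its value is the RHS of that row, 17.

17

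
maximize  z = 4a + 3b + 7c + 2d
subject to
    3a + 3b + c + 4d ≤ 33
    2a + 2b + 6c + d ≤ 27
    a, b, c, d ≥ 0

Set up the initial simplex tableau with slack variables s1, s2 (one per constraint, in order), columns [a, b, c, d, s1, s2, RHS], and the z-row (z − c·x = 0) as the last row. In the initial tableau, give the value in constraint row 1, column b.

Constraint 1 has coefficient 3 on b.

3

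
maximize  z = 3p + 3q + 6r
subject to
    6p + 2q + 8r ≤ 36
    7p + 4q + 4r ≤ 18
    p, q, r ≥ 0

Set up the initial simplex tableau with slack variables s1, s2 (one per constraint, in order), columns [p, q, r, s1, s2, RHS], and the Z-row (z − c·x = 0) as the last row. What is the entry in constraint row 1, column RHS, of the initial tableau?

36

The RHS of constraint 1 is b_1 = 36.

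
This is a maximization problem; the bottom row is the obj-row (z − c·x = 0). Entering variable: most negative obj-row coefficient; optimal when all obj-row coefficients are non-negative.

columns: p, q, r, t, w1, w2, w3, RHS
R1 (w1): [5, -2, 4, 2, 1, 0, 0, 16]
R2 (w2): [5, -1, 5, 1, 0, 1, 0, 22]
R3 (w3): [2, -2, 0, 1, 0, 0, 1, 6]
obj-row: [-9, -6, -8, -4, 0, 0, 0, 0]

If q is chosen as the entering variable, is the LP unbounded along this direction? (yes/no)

Every constraint-row entry in column q is ≤ 0, so increasing q is unbounded.

yes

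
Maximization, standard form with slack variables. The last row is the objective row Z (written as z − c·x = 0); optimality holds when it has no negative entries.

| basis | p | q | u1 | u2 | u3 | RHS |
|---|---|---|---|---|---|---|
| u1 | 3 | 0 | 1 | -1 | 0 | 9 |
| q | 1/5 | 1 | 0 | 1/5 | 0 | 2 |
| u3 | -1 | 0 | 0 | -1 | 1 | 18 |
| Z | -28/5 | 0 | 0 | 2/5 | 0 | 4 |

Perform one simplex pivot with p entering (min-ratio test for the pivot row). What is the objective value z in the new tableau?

Ratio test on column p — row 1: 9/3 = 3; row 2: 2/(1/5) = 10; row 3: entry -1 ≤ 0. Minimum is 3 at row 1 (u1 leaves); pivot element 3.
Pivot on row 1; the Z-row RHS becomes 4 − (-28/5)·3 = 104/5.

104/5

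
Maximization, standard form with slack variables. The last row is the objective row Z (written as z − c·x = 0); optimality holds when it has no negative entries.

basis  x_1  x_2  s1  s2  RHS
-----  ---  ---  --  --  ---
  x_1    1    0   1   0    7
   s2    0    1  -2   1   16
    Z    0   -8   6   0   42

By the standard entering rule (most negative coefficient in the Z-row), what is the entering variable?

Negative Z-row entries: x_2: -8.
The most negative is -8 in column x_2, so x_2 enters.

x_2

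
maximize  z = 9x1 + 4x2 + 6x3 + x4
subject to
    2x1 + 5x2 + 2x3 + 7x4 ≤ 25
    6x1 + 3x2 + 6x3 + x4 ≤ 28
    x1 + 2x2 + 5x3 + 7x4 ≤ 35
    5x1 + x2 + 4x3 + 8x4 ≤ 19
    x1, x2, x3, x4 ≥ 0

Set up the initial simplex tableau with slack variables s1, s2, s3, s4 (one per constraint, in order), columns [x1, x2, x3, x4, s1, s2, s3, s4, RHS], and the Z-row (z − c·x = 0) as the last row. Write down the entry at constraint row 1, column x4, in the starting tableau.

Constraint 1 has coefficient 7 on x4.

7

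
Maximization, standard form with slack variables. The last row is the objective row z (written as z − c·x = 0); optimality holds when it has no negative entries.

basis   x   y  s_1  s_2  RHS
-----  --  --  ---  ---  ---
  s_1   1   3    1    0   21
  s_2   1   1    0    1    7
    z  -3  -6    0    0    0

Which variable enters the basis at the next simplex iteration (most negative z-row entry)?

y

Negative z-row entries: x: -3, y: -6.
The most negative is -6 in column y, so y enters.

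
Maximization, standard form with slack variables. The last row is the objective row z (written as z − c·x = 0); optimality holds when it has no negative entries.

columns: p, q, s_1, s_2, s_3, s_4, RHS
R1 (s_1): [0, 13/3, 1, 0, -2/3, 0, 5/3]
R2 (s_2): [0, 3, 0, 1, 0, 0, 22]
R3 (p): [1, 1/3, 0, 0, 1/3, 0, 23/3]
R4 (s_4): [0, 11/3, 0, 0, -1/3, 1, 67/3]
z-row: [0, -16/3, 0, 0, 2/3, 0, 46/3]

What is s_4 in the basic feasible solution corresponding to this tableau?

67/3

s_4 is basic (row 4); its value is the RHS of that row, 67/3.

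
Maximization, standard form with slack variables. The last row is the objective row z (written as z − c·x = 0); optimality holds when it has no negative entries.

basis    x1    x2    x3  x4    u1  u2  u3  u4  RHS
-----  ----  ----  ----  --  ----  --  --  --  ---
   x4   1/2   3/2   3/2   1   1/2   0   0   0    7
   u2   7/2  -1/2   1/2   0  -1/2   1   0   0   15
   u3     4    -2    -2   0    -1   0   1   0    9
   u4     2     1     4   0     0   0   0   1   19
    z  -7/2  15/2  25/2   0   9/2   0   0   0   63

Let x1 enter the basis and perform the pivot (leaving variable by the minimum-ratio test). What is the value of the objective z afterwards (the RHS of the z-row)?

Ratio test on column x1 — row 1: 7/(1/2) = 14; row 2: 15/(7/2) = 30/7; row 3: 9/4 = 9/4; row 4: 19/2 = 19/2. Minimum is 9/4 at row 3 (u3 leaves); pivot element 4.
Pivot on row 3; the z-row RHS becomes 63 − (-7/2)·(9/4) = 567/8.

567/8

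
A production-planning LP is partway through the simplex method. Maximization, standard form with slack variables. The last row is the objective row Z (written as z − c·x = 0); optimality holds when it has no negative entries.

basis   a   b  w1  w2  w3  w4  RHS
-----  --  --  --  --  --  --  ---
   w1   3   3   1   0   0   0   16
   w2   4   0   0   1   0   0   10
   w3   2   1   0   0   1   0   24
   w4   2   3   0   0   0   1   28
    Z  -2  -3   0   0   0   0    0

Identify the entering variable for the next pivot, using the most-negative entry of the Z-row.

Negative Z-row entries: a: -2, b: -3.
The most negative is -3 in column b, so b enters.

b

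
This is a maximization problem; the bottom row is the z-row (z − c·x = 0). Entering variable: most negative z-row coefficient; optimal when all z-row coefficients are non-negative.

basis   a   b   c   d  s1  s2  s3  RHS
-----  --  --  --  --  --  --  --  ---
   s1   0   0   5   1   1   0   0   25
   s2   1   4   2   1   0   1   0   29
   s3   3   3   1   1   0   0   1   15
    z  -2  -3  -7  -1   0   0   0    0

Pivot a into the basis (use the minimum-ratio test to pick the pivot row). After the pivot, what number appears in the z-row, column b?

-1

Ratio test on column a — row 1: entry 0 ≤ 0; row 2: 29/1 = 29; row 3: 15/3 = 5. Minimum is 5 at row 3 (s3 leaves); pivot element 3.
Divide row 3 by 3; eliminate column a from the other rows.
z-row update in column b: -3 − (-2)·1 = -1.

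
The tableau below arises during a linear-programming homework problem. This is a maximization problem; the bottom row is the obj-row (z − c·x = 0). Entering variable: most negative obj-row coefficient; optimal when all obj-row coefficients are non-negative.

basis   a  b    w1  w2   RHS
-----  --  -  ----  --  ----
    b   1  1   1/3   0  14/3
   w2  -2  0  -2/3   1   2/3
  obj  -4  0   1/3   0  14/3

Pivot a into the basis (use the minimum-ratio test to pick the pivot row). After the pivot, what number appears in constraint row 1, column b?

Ratio test on column a — row 1: (14/3)/1 = 14/3; row 2: entry -2 ≤ 0. Minimum is 14/3 at row 1 (b leaves); pivot element 1.
Divide row 1 by 1; eliminate column a from the other rows.
In the new row 1, the b entry is the old entry divided by the pivot: 1/1 = 1.

1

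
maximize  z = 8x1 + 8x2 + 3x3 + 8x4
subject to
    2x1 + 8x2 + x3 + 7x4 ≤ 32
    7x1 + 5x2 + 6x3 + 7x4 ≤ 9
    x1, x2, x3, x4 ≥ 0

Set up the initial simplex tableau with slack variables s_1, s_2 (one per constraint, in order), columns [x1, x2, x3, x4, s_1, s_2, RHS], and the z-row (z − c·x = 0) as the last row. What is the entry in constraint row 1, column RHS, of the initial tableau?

The RHS of constraint 1 is b_1 = 32.

32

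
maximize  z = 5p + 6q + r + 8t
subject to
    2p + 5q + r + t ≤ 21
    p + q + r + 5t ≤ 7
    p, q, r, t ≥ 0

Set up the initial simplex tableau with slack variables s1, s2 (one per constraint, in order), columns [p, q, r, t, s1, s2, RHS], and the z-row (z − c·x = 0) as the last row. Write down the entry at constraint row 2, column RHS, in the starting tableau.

The RHS of constraint 2 is b_2 = 7.

7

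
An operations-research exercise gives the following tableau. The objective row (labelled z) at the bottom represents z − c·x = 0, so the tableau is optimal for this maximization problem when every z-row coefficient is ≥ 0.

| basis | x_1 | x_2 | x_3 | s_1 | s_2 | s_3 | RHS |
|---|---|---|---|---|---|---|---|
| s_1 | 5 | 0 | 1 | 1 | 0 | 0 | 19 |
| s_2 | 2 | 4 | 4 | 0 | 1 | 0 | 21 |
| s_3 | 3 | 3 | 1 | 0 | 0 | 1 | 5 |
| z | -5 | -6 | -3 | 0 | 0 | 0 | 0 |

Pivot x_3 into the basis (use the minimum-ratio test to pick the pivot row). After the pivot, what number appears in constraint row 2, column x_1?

-10

Ratio test on column x_3 — row 1: 19/1 = 19; row 2: 21/4 = 21/4; row 3: 5/1 = 5. Minimum is 5 at row 3 (s_3 leaves); pivot element 1.
Divide row 3 by 1; eliminate column x_3 from the other rows.
Row 2 update in column x_1: 2 − 4·3 = -10.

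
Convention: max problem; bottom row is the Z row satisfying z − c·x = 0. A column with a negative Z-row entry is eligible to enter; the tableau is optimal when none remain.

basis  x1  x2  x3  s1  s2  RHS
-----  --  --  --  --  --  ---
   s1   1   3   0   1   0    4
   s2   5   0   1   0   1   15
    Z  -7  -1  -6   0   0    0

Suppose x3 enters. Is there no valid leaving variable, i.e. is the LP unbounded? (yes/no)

no

Column x3 has positive entries in row(s) 2, so the ratio test bounds it — not unbounded.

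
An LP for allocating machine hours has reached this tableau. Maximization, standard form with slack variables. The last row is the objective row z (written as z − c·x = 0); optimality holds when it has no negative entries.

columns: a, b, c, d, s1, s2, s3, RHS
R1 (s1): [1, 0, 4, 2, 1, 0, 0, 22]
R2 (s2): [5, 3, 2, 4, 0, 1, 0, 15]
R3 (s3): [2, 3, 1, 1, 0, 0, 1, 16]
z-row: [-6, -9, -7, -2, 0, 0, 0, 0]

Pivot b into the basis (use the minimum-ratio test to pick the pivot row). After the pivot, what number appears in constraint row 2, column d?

Ratio test on column b — row 1: entry 0 ≤ 0; row 2: 15/3 = 5; row 3: 16/3 = 16/3. Minimum is 5 at row 2 (s2 leaves); pivot element 3.
Divide row 2 by 3; eliminate column b from the other rows.
In the new row 2, the d entry is the old entry divided by the pivot: 4/3 = 4/3.

4/3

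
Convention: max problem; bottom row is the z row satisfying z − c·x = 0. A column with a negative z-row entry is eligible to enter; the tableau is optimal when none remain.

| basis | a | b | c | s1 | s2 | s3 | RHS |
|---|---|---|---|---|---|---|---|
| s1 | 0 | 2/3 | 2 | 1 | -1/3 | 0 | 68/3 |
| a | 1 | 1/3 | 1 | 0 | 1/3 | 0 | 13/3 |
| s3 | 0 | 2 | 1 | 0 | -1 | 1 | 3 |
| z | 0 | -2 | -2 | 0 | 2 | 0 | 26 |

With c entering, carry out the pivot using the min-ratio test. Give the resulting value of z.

Ratio test on column c — row 1: (68/3)/2 = 34/3; row 2: (13/3)/1 = 13/3; row 3: 3/1 = 3. Minimum is 3 at row 3 (s3 leaves); pivot element 1.
Pivot on row 3; the z-row RHS becomes 26 − (-2)·3 = 32.

32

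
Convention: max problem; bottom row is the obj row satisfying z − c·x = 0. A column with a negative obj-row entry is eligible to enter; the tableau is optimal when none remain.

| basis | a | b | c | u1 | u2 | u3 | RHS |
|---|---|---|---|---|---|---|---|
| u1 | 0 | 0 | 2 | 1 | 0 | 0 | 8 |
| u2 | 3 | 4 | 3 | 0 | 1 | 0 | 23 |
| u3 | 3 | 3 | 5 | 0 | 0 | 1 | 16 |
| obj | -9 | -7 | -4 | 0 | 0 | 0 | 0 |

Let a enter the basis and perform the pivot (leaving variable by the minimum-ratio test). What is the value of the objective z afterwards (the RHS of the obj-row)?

48

Ratio test on column a — row 1: entry 0 ≤ 0; row 2: 23/3 = 23/3; row 3: 16/3 = 16/3. Minimum is 16/3 at row 3 (u3 leaves); pivot element 3.
Pivot on row 3; the obj-row RHS becomes 0 − (-9)·(16/3) = 48.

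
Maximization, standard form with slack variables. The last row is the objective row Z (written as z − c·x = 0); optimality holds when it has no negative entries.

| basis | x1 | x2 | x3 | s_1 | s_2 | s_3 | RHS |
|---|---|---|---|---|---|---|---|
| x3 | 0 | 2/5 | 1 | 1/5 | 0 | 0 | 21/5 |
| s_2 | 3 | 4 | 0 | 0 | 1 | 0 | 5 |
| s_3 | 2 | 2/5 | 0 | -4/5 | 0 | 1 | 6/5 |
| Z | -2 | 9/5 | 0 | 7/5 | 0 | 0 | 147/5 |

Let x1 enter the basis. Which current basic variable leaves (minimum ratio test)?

s_3

Column x1 entries and ratios — x3: 0 ≤ 0, skip; s_2: 5/3 = 5/3; s_3: (6/5)/2 = 3/5.
Smallest ratio is 3/5 in the row of s_3, so s_3 leaves.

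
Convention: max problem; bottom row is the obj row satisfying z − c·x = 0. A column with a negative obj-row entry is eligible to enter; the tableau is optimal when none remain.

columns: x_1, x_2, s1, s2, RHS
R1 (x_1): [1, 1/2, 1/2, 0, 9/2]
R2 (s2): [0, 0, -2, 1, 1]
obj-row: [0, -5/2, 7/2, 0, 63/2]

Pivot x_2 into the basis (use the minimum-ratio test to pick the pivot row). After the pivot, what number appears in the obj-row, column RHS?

Ratio test on column x_2 — row 1: (9/2)/(1/2) = 9; row 2: entry 0 ≤ 0. Minimum is 9 at row 1 (x_1 leaves); pivot element 1/2.
Divide row 1 by 1/2; eliminate column x_2 from the other rows.
obj-row update in column RHS: 63/2 − (-5/2)·9 = 54.

54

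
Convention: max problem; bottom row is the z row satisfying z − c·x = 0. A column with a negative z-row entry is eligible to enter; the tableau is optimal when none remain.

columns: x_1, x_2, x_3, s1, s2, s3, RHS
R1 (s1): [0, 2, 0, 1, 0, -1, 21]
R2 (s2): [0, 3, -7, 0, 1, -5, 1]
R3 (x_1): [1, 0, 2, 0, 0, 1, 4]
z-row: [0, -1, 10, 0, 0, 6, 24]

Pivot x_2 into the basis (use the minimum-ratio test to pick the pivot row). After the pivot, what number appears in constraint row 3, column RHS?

Ratio test on column x_2 — row 1: 21/2 = 21/2; row 2: 1/3 = 1/3; row 3: entry 0 ≤ 0. Minimum is 1/3 at row 2 (s2 leaves); pivot element 3.
Divide row 2 by 3; eliminate column x_2 from the other rows.
Row 3 update in column RHS: 4 − 0·(1/3) = 4.

4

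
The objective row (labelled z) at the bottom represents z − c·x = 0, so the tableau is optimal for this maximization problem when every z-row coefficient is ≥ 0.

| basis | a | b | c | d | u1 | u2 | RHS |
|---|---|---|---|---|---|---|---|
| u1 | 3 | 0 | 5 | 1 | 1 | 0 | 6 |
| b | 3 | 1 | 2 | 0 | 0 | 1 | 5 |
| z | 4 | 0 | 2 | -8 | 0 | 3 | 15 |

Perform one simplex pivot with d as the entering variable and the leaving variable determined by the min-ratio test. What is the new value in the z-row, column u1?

Ratio test on column d — row 1: 6/1 = 6; row 2: entry 0 ≤ 0. Minimum is 6 at row 1 (u1 leaves); pivot element 1.
Divide row 1 by 1; eliminate column d from the other rows.
z-row update in column u1: 0 − (-8)·1 = 8.

8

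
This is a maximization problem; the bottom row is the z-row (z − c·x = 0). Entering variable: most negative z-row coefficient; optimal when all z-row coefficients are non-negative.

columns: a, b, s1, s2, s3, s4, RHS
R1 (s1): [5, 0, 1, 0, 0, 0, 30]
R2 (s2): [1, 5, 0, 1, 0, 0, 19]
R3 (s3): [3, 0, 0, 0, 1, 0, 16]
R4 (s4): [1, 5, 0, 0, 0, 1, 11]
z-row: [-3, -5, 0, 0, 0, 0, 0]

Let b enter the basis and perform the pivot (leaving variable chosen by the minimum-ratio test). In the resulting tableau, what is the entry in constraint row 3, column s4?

0

Ratio test on column b — row 1: entry 0 ≤ 0; row 2: 19/5 = 19/5; row 3: entry 0 ≤ 0; row 4: 11/5 = 11/5. Minimum is 11/5 at row 4 (s4 leaves); pivot element 5.
Divide row 4 by 5; eliminate column b from the other rows.
Row 3 update in column s4: 0 − 0·(1/5) = 0.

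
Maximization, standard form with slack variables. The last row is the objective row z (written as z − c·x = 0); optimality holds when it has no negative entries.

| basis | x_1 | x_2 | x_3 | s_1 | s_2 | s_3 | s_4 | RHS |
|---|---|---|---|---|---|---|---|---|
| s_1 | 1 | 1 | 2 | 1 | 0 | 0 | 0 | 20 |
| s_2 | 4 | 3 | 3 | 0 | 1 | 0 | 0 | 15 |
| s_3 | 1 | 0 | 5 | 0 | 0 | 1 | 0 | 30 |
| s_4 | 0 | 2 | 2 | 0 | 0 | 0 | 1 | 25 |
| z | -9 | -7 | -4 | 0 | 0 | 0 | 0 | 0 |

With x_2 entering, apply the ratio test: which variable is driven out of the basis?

s_2

Column x_2 entries and ratios — s_1: 20/1 = 20; s_2: 15/3 = 5; s_3: 0 ≤ 0, skip; s_4: 25/2 = 25/2.
Smallest ratio is 5 in the row of s_2, so s_2 leaves.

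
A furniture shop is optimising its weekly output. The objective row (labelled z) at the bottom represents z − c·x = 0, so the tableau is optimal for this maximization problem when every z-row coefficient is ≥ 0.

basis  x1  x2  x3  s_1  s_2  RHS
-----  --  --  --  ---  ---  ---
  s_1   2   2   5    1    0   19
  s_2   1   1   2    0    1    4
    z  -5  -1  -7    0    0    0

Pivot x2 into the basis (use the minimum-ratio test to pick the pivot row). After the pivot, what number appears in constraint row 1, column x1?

0

Ratio test on column x2 — row 1: 19/2 = 19/2; row 2: 4/1 = 4. Minimum is 4 at row 2 (s_2 leaves); pivot element 1.
Divide row 2 by 1; eliminate column x2 from the other rows.
Row 1 update in column x1: 2 − 2·1 = 0.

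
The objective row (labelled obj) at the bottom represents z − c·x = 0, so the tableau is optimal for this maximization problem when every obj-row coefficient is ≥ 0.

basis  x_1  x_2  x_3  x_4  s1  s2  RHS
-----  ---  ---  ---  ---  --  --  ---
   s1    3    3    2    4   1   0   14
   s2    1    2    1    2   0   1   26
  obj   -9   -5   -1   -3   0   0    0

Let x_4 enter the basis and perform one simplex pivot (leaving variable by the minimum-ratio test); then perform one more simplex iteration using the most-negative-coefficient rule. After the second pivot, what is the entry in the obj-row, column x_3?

5

Ratio test on column x_4 — row 1: 14/4 = 7/2; row 2: 26/2 = 13. Minimum is 7/2 at row 1 (s1 leaves); pivot element 4.
Divide row 1 by 4; eliminate column x_4 from the other rows.
Second iteration: most negative obj-row entry is -27/4 in column x_1, so x_1 enters.
Ratio test on column x_1 — row 1: (7/2)/(3/4) = 14/3; row 2: entry -1/2 ≤ 0. Minimum is 14/3 at row 1 (x_4 leaves); pivot element 3/4.
Divide row 1 by 3/4; eliminate column x_1 from the other rows.
After both pivots, the entry at the obj-row, column x_3 is 5.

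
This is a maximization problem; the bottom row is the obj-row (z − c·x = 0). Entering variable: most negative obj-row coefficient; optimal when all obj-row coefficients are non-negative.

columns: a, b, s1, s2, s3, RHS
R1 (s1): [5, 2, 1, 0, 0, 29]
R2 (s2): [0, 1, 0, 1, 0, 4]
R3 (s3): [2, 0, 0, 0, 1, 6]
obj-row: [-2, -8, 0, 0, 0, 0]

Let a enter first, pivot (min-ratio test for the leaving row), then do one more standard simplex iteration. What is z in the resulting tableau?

38

Ratio test on column a — row 1: 29/5 = 29/5; row 2: entry 0 ≤ 0; row 3: 6/2 = 3. Minimum is 3 at row 3 (s3 leaves); pivot element 2.
Pivot on row 3; the obj-row RHS becomes 0 − (-2)·3 = 6.
Next entering variable (most negative obj-row entry -8): b.
Ratio test on column b — row 1: 14/2 = 7; row 2: 4/1 = 4; row 3: entry 0 ≤ 0. Minimum is 4 at row 2 (s2 leaves); pivot element 1.
After the second pivot the obj-row RHS is 6 − (-8)·4 = 38.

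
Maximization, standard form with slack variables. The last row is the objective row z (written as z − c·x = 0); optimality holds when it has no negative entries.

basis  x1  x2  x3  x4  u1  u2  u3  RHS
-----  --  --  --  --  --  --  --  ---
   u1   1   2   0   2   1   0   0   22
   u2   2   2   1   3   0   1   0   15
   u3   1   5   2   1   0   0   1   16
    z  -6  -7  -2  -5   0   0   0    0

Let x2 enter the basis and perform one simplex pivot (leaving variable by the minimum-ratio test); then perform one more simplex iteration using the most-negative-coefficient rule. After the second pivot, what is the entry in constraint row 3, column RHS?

Ratio test on column x2 — row 1: 22/2 = 11; row 2: 15/2 = 15/2; row 3: 16/5 = 16/5. Minimum is 16/5 at row 3 (u3 leaves); pivot element 5.
Divide row 3 by 5; eliminate column x2 from the other rows.
Second iteration: most negative z-row entry is -23/5 in column x1, so x1 enters.
Ratio test on column x1 — row 1: (78/5)/(3/5) = 26; row 2: (43/5)/(8/5) = 43/8; row 3: (16/5)/(1/5) = 16. Minimum is 43/8 at row 2 (u2 leaves); pivot element 8/5.
Divide row 2 by 8/5; eliminate column x1 from the other rows.
After both pivots, the entry at constraint row 3, column RHS is 17/8.

17/8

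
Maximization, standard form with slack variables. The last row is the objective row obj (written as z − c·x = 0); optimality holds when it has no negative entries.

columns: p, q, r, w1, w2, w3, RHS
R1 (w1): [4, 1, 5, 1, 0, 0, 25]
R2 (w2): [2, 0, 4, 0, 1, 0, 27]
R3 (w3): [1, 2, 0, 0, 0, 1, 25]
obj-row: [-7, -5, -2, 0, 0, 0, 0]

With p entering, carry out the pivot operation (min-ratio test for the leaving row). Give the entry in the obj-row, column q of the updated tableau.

-13/4

Ratio test on column p — row 1: 25/4 = 25/4; row 2: 27/2 = 27/2; row 3: 25/1 = 25. Minimum is 25/4 at row 1 (w1 leaves); pivot element 4.
Divide row 1 by 4; eliminate column p from the other rows.
obj-row update in column q: -5 − (-7)·(1/4) = -13/4.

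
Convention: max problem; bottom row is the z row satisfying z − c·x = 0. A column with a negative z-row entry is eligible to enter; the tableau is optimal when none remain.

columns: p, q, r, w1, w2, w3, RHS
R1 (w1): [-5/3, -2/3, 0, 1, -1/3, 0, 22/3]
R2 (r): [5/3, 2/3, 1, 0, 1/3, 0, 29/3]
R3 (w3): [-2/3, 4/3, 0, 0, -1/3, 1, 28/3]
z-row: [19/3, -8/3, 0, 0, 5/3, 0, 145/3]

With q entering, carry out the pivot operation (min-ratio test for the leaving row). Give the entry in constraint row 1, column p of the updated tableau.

-2

Ratio test on column q — row 1: entry -2/3 ≤ 0; row 2: (29/3)/(2/3) = 29/2; row 3: (28/3)/(4/3) = 7. Minimum is 7 at row 3 (w3 leaves); pivot element 4/3.
Divide row 3 by 4/3; eliminate column q from the other rows.
Row 1 update in column p: -5/3 − (-2/3)·(-1/2) = -2.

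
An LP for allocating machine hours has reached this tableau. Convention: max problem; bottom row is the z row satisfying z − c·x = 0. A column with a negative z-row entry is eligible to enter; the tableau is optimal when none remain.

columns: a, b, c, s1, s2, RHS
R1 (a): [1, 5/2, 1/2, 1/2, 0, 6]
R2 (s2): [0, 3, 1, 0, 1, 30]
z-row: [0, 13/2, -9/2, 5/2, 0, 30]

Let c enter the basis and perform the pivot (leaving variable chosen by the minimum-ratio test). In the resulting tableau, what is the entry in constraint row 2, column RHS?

Ratio test on column c — row 1: 6/(1/2) = 12; row 2: 30/1 = 30. Minimum is 12 at row 1 (a leaves); pivot element 1/2.
Divide row 1 by 1/2; eliminate column c from the other rows.
Row 2 update in column RHS: 30 − 1·12 = 18.

18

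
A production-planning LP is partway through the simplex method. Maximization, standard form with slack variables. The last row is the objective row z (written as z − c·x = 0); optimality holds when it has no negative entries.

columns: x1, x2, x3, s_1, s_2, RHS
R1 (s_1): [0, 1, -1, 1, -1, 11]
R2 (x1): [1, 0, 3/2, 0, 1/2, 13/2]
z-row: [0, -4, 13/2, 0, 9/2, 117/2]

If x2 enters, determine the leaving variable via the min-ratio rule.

s_1

Column x2 entries and ratios — s_1: 11/1 = 11; x1: 0 ≤ 0, skip.
Smallest ratio is 11 in the row of s_1, so s_1 leaves.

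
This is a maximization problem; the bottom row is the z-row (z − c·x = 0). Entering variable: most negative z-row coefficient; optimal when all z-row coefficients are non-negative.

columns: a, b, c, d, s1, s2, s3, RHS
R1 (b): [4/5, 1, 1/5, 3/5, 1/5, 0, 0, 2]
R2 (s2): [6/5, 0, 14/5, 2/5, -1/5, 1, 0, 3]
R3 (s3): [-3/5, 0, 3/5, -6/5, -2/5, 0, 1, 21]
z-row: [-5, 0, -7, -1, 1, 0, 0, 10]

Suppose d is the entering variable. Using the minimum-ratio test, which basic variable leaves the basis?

Column d entries and ratios — b: 2/(3/5) = 10/3; s2: 3/(2/5) = 15/2; s3: -6/5 ≤ 0, skip.
Smallest ratio is 10/3 in the row of b, so b leaves.

b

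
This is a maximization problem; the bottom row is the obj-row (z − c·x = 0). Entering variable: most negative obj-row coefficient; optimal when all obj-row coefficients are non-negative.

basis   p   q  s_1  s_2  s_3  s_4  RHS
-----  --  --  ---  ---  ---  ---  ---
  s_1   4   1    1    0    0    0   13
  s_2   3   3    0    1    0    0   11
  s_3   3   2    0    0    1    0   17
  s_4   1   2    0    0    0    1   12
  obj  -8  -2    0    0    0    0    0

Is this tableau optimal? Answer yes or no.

The obj-row has a negative entry -8 in column p, so it is not optimal.

no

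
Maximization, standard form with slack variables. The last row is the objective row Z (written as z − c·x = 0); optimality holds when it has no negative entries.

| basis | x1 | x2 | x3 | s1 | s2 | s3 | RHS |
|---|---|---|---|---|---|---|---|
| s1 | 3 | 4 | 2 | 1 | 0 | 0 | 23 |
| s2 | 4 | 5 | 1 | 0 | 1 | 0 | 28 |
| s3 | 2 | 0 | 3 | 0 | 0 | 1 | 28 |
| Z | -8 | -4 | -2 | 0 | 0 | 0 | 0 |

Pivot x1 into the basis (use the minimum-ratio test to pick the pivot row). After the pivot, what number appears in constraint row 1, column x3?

Ratio test on column x1 — row 1: 23/3 = 23/3; row 2: 28/4 = 7; row 3: 28/2 = 14. Minimum is 7 at row 2 (s2 leaves); pivot element 4.
Divide row 2 by 4; eliminate column x1 from the other rows.
Row 1 update in column x3: 2 − 3·(1/4) = 5/4.

5/4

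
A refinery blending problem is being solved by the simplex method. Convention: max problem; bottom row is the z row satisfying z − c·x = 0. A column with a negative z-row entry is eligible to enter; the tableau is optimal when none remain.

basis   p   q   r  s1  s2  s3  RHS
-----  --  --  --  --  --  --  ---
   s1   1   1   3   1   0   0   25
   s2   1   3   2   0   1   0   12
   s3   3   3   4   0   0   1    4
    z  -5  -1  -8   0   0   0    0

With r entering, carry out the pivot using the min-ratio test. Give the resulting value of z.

Ratio test on column r — row 1: 25/3 = 25/3; row 2: 12/2 = 6; row 3: 4/4 = 1. Minimum is 1 at row 3 (s3 leaves); pivot element 4.
Pivot on row 3; the z-row RHS becomes 0 − (-8)·1 = 8.

8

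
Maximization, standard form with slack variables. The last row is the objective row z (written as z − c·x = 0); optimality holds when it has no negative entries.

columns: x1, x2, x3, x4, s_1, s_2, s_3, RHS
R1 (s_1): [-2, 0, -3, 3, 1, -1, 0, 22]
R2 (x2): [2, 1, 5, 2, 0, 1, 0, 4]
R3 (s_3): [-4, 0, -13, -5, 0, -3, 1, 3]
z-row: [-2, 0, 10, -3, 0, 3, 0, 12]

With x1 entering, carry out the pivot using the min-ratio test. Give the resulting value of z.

16

Ratio test on column x1 — row 1: entry -2 ≤ 0; row 2: 4/2 = 2; row 3: entry -4 ≤ 0. Minimum is 2 at row 2 (x2 leaves); pivot element 2.
Pivot on row 2; the z-row RHS becomes 12 − (-2)·2 = 16.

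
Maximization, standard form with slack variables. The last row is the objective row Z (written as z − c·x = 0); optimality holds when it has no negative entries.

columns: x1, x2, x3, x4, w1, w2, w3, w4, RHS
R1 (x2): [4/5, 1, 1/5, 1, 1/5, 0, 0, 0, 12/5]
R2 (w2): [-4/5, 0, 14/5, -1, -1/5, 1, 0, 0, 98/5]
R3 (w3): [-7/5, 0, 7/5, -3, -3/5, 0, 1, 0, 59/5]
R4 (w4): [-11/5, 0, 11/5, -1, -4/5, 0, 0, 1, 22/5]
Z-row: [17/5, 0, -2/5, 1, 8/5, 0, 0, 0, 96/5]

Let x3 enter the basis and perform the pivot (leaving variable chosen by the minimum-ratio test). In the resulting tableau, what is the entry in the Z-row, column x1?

3

Ratio test on column x3 — row 1: (12/5)/(1/5) = 12; row 2: (98/5)/(14/5) = 7; row 3: (59/5)/(7/5) = 59/7; row 4: (22/5)/(11/5) = 2. Minimum is 2 at row 4 (w4 leaves); pivot element 11/5.
Divide row 4 by 11/5; eliminate column x3 from the other rows.
Z-row update in column x1: 17/5 − (-2/5)·(-1) = 3.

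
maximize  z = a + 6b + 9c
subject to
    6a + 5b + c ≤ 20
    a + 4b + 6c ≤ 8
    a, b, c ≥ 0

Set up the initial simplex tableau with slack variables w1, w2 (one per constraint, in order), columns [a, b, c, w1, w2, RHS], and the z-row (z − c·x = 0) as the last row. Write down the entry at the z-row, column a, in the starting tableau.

The z-row carries the negated objective coefficients: the a entry is -1.

-1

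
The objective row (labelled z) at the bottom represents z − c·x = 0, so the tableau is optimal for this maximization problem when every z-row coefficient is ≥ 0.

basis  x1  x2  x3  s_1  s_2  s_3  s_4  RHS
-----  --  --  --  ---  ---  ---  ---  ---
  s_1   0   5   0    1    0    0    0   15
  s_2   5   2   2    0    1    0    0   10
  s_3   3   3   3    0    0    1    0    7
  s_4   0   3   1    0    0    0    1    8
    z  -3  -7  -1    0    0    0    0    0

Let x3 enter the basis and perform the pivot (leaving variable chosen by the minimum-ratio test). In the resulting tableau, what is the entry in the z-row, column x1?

-2

Ratio test on column x3 — row 1: entry 0 ≤ 0; row 2: 10/2 = 5; row 3: 7/3 = 7/3; row 4: 8/1 = 8. Minimum is 7/3 at row 3 (s_3 leaves); pivot element 3.
Divide row 3 by 3; eliminate column x3 from the other rows.
z-row update in column x1: -3 − (-1)·1 = -2.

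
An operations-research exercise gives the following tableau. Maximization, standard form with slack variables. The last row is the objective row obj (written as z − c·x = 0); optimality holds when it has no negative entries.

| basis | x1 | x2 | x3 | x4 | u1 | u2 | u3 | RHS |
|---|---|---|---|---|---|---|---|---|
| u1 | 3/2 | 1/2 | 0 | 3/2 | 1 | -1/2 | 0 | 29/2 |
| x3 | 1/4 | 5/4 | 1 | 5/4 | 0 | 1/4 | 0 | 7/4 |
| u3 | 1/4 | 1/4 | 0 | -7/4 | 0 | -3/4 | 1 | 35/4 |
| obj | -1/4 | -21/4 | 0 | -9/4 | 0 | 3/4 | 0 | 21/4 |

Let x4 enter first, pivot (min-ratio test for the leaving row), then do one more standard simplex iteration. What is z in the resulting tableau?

Ratio test on column x4 — row 1: (29/2)/(3/2) = 29/3; row 2: (7/4)/(5/4) = 7/5; row 3: entry -7/4 ≤ 0. Minimum is 7/5 at row 2 (x3 leaves); pivot element 5/4.
Pivot on row 2; the obj-row RHS becomes 21/4 − (-9/4)·(7/5) = 42/5.
Next entering variable (most negative obj-row entry -3): x2.
Ratio test on column x2 — row 1: entry -1 ≤ 0; row 2: (7/5)/1 = 7/5; row 3: (56/5)/2 = 28/5. Minimum is 7/5 at row 2 (x4 leaves); pivot element 1.
After the second pivot the obj-row RHS is 42/5 − (-3)·(7/5) = 63/5.

63/5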